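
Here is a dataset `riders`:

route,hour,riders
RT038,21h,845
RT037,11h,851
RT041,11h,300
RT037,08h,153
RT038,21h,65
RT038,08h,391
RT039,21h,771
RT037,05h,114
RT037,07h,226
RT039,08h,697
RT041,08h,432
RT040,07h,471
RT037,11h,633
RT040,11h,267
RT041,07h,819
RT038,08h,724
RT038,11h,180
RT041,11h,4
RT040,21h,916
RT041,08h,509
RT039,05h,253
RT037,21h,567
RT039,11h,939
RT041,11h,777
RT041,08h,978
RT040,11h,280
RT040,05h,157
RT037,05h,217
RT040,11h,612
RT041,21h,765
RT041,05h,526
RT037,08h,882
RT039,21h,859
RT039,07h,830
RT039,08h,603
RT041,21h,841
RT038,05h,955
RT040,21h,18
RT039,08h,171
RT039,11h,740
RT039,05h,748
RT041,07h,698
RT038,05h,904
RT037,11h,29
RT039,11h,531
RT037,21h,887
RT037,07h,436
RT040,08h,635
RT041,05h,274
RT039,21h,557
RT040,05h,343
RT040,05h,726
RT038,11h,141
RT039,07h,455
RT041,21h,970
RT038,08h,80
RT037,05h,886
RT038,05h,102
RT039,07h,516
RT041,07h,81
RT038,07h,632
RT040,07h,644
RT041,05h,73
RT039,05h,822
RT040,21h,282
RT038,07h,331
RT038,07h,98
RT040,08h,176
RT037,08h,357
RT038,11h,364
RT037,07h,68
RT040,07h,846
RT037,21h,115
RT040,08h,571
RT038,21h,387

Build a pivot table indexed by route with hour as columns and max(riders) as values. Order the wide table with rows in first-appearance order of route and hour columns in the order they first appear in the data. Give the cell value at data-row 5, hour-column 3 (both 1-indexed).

635

With rows in first-appearance order of route, row 5 is route=RT040. hour columns in first-appearance order: 21h, 11h, 08h, 05h, 07h; column 3 is 08h.
Long rows with route=RT040, hour=08h: max(635, 176, 571) = 635.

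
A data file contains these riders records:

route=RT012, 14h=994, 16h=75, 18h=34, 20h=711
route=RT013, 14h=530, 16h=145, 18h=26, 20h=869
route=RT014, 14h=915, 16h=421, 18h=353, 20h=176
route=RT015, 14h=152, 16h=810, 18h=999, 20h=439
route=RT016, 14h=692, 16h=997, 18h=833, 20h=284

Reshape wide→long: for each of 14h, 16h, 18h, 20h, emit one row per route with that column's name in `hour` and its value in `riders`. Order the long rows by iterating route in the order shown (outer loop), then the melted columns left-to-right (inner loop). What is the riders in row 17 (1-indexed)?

20 rows total (5 × 4). Row 17: index ⌊(17-1)/4⌋ = 4 into route → RT016; (17-1) mod 4 = 0 into the melted columns → 14h.
So row 17 is (RT016, 14h, 692); riders = 692.

692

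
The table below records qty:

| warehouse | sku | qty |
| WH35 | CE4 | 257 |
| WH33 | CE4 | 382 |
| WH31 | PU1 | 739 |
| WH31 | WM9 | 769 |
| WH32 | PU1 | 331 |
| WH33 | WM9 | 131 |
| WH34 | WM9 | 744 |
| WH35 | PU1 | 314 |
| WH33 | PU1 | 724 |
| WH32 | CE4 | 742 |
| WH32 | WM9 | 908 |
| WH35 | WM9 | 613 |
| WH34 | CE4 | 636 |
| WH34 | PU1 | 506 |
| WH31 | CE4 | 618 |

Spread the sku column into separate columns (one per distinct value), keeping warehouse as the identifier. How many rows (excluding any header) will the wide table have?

5 distinct warehouse values → 5 rows.

5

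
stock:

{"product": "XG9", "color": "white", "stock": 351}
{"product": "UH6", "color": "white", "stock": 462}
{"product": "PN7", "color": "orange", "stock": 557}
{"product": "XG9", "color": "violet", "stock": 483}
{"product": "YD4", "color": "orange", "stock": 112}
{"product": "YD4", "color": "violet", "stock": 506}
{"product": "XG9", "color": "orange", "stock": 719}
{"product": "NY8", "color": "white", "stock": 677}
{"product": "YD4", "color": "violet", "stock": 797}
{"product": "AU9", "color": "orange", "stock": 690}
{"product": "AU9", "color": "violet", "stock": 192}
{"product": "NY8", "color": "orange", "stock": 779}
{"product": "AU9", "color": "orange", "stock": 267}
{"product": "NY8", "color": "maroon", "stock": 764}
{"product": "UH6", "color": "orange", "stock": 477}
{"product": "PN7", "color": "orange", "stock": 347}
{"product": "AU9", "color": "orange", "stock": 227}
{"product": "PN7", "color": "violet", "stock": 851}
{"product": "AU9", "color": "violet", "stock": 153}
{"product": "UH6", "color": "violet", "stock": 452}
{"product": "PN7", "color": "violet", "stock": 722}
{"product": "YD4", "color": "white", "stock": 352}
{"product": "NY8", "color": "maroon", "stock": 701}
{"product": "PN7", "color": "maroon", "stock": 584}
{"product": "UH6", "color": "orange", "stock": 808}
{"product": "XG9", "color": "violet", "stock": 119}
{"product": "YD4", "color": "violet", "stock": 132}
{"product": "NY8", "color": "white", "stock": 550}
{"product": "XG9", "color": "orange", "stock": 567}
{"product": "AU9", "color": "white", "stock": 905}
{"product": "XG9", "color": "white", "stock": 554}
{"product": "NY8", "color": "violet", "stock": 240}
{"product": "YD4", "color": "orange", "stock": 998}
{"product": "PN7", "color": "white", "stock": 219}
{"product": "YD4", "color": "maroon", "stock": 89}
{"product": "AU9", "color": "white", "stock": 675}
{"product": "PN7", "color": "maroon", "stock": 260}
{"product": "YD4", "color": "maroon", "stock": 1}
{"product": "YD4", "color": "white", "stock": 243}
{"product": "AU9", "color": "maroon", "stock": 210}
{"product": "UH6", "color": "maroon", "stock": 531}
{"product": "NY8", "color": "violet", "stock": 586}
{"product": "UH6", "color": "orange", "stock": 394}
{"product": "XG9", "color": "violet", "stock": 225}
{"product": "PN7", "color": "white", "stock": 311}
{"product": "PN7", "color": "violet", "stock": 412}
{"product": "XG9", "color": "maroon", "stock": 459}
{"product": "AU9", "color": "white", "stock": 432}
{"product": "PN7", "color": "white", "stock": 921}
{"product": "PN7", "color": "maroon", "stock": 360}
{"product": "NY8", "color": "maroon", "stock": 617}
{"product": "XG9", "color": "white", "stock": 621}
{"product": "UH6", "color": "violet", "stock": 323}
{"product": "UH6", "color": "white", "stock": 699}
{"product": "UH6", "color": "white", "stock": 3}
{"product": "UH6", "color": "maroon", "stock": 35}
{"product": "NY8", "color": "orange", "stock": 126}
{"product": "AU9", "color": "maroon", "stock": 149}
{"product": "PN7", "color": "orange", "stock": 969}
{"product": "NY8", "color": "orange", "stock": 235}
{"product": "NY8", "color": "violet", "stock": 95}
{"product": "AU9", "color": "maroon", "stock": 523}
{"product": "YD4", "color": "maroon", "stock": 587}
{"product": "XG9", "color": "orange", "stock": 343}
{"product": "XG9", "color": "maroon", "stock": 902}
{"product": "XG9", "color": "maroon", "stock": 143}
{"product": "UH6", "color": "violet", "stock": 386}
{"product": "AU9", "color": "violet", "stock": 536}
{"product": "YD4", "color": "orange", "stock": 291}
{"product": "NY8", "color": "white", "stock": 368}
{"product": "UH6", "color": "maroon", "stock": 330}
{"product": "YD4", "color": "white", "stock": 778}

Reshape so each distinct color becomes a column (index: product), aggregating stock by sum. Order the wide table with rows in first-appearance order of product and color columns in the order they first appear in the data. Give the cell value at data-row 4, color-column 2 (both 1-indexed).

1401

With rows in first-appearance order of product, row 4 is product=YD4. color columns in first-appearance order: white, orange, violet, maroon; column 2 is orange.
Long rows with product=YD4, color=orange: 112 + 998 + 291 = 1401.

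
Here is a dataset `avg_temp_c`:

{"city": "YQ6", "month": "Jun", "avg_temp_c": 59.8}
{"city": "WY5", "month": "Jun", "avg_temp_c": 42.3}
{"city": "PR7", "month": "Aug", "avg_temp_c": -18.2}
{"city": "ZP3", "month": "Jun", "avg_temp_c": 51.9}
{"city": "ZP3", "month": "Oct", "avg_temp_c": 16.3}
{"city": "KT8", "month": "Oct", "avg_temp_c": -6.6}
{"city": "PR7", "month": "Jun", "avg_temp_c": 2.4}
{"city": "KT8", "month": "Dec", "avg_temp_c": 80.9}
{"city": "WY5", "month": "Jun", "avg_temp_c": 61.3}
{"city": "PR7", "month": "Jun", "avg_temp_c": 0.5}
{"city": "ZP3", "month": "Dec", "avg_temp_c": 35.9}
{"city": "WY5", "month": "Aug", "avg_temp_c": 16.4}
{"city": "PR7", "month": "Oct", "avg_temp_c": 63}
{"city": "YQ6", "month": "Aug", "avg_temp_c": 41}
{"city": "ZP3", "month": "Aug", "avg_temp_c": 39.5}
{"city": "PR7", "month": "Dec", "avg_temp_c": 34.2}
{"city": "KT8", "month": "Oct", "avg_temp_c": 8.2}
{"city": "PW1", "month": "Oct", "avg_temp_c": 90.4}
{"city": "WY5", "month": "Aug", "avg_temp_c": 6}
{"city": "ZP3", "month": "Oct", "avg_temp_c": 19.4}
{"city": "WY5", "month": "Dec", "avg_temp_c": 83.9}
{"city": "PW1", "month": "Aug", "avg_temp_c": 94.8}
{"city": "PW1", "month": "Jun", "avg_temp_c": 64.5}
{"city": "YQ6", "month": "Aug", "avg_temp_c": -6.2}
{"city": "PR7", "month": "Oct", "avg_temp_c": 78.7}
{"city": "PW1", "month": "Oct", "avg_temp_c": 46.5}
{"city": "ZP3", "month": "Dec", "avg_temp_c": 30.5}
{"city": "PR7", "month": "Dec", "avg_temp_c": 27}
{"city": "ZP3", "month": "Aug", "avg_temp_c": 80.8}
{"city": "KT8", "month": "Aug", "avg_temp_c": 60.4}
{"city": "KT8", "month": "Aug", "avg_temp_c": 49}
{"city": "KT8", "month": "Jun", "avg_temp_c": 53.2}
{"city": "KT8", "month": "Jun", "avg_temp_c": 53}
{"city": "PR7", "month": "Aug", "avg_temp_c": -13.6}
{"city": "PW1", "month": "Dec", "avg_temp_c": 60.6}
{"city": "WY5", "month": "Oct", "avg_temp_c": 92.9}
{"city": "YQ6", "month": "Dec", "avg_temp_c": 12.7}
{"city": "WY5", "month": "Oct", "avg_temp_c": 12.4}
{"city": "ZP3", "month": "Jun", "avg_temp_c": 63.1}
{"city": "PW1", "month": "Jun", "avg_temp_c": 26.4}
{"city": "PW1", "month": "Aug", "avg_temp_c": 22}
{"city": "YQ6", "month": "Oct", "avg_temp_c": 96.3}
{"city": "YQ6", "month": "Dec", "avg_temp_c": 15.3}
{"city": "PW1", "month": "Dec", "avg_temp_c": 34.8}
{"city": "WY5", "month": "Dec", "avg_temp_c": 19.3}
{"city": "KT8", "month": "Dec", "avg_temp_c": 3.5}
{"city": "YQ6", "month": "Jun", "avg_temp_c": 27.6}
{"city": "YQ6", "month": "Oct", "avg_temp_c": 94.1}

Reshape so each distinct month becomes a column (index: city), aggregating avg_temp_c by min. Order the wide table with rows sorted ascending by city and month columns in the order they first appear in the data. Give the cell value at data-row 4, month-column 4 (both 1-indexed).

19.3

With rows sorted ascending by city, row 4 is city=WY5. month columns in first-appearance order: Jun, Aug, Oct, Dec; column 4 is Dec.
Long rows with city=WY5, month=Dec: min(83.9, 19.3) = 19.3.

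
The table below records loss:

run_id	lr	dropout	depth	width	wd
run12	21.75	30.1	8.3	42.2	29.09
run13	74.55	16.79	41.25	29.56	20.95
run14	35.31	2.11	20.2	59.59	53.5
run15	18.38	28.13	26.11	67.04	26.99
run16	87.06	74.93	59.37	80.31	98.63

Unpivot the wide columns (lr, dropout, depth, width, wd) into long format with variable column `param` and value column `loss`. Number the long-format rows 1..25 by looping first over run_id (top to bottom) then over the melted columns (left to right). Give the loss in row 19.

67.04

25 rows total (5 × 5). Row 19: index ⌊(19-1)/5⌋ = 3 into run_id → run15; (19-1) mod 5 = 3 into the melted columns → width.
So row 19 is (run15, width, 67.04); loss = 67.04.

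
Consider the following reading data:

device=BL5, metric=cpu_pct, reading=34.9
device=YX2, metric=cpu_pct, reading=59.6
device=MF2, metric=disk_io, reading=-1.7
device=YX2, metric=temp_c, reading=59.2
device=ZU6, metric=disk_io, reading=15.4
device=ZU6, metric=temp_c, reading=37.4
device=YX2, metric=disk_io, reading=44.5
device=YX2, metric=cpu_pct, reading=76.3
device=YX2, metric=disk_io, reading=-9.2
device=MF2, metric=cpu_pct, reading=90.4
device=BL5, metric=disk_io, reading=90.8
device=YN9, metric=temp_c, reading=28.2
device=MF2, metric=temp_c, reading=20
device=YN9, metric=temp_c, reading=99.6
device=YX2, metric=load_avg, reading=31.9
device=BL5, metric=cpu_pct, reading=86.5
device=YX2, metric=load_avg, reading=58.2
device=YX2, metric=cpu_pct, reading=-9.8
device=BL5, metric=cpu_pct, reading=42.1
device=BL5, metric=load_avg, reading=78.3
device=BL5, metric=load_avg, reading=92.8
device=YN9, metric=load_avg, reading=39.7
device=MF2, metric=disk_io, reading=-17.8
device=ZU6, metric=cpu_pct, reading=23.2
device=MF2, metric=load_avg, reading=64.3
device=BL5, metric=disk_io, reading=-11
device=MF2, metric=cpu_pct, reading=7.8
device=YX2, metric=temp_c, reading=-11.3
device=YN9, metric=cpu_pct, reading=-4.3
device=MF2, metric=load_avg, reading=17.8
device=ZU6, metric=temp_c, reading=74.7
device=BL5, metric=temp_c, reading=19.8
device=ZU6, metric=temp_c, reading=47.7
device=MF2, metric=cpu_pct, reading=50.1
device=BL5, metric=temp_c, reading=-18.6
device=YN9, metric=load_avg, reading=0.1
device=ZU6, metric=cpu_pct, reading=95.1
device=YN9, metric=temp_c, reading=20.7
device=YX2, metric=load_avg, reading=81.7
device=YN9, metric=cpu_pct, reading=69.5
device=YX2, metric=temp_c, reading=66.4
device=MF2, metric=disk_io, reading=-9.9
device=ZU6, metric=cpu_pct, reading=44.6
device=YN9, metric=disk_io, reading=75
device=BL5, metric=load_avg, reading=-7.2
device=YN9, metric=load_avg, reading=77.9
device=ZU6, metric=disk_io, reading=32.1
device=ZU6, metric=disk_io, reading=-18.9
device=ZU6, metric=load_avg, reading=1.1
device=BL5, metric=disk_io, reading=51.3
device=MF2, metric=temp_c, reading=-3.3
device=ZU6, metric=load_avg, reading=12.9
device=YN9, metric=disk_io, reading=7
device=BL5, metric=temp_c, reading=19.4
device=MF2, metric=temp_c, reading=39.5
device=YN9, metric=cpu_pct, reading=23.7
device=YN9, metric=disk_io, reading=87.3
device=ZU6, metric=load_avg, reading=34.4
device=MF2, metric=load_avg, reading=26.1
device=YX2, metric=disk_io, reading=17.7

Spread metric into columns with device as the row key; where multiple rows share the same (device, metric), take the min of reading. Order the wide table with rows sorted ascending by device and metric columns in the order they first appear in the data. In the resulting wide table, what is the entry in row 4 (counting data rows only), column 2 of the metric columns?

With rows sorted ascending by device, row 4 is device=YX2. metric columns in first-appearance order: cpu_pct, disk_io, temp_c, load_avg; column 2 is disk_io.
Long rows with device=YX2, metric=disk_io: min(44.5, -9.2, 17.7) = -9.2.

-9.2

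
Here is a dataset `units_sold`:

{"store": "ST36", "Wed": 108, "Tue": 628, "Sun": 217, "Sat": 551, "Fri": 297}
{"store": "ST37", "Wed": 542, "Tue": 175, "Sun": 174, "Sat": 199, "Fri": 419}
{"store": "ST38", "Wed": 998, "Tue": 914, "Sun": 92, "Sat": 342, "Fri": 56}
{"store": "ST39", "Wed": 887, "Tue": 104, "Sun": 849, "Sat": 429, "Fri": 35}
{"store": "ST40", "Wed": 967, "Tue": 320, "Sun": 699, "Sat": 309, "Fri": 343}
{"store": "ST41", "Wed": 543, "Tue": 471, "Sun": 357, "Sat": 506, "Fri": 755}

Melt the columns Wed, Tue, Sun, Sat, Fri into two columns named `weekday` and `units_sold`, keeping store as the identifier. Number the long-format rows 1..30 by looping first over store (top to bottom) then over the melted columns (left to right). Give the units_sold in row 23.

30 rows total (6 × 5). Row 23: index ⌊(23-1)/5⌋ = 4 into store → ST40; (23-1) mod 5 = 2 into the melted columns → Sun.
So row 23 is (ST40, Sun, 699); units_sold = 699.

699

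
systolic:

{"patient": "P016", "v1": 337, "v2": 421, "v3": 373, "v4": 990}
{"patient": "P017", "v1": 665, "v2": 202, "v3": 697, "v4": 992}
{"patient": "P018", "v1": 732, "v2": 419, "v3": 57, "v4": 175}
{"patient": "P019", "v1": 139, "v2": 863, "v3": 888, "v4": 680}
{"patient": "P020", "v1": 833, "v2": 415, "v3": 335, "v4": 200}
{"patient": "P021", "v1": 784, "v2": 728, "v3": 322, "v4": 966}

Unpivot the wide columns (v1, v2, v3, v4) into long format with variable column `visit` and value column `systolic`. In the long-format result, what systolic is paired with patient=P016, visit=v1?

Unpivoting turns each (patient, wide-column) pair into one long row.
The wide cell at row P016, column v1 holds 337, so the long row (P016, v1) has systolic=337.

337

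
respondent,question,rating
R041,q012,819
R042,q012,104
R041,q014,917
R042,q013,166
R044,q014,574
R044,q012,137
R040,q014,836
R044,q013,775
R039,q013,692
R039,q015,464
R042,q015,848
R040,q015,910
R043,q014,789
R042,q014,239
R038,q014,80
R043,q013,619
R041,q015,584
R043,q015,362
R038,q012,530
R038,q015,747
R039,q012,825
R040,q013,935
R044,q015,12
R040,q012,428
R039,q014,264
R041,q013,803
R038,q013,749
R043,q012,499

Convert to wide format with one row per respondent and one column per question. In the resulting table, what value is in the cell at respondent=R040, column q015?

Wide layout: rows indexed by respondent, columns are the 4 distinct question values (q012, q014, q013, q015).
Cell (respondent=R040, question=q015) draws from the long row where respondent=R040 and question=q015, which has rating=910.

910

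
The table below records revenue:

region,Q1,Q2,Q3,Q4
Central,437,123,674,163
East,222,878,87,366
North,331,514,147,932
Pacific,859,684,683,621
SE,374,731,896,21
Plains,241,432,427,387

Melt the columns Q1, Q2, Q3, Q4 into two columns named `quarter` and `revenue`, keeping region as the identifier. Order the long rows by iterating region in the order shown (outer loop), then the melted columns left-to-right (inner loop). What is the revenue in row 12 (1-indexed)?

932

24 rows total (6 × 4). Row 12: index ⌊(12-1)/4⌋ = 2 into region → North; (12-1) mod 4 = 3 into the melted columns → Q4.
So row 12 is (North, Q4, 932); revenue = 932.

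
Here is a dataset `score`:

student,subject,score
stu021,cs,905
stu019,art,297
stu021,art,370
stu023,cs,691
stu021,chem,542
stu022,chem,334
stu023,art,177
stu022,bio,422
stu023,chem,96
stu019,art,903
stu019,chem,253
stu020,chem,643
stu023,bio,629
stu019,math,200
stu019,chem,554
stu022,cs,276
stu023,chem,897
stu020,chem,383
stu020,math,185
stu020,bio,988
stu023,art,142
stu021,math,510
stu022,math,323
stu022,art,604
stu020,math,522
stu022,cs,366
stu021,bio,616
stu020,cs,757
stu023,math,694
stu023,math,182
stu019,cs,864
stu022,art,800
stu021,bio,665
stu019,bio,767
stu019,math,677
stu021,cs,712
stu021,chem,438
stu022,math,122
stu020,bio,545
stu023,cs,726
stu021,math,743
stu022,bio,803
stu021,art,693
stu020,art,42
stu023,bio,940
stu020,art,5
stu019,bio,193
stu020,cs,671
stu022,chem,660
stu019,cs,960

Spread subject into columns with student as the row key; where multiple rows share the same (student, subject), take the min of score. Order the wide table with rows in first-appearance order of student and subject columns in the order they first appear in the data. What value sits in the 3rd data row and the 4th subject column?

With rows in first-appearance order of student, row 3 is student=stu023. subject columns in first-appearance order: cs, art, chem, bio, math; column 4 is bio.
Long rows with student=stu023, subject=bio: min(629, 940) = 629.

629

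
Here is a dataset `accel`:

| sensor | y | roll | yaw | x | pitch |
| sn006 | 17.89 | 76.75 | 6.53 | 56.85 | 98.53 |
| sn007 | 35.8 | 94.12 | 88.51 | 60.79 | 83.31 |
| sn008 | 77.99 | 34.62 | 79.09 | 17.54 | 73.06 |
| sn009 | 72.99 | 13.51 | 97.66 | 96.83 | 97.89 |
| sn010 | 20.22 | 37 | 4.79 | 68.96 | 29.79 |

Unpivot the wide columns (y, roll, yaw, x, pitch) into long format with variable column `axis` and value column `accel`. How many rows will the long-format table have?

25

5 sensor values × 5 melted columns = 25 rows.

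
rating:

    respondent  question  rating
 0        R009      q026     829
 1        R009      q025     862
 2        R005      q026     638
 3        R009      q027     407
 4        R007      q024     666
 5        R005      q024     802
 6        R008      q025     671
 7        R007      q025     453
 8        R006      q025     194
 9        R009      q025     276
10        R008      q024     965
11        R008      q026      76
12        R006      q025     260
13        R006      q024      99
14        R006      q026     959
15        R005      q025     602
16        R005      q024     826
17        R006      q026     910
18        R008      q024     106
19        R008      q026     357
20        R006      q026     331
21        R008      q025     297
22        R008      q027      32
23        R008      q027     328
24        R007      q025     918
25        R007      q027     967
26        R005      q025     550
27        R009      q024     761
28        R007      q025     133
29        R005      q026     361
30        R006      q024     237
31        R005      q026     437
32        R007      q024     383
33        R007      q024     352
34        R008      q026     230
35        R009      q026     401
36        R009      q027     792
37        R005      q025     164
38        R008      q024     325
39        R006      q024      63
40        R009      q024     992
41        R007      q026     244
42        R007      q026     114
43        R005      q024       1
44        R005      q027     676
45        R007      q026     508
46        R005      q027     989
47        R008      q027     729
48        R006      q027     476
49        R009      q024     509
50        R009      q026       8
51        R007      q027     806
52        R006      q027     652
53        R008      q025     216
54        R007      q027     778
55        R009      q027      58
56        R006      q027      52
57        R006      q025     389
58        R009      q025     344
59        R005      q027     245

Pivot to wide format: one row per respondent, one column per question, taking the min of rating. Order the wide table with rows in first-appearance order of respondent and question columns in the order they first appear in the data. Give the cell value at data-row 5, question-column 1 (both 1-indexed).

With rows in first-appearance order of respondent, row 5 is respondent=R006. question columns in first-appearance order: q026, q025, q027, q024; column 1 is q026.
Long rows with respondent=R006, question=q026: min(959, 910, 331) = 331.

331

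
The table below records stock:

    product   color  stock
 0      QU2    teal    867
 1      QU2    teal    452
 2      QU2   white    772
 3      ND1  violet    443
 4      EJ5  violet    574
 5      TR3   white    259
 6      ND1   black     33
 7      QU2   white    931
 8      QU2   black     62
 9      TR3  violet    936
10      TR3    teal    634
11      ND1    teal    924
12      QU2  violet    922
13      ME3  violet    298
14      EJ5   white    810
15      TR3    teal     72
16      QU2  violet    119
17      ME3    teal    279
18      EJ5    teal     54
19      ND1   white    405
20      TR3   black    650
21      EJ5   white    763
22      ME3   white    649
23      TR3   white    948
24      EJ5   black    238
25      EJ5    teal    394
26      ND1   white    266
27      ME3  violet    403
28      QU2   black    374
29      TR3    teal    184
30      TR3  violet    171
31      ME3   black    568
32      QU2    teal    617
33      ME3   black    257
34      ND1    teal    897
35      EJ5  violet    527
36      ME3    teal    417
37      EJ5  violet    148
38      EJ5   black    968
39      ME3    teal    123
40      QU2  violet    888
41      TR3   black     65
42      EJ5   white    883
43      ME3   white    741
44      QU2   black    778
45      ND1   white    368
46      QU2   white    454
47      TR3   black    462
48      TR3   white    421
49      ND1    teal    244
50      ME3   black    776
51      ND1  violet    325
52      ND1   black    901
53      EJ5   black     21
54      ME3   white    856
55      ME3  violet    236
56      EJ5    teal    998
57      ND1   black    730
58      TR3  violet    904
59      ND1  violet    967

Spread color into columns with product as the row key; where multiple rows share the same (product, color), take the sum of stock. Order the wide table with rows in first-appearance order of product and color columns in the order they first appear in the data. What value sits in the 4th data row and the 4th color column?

With rows in first-appearance order of product, row 4 is product=TR3. color columns in first-appearance order: teal, white, violet, black; column 4 is black.
Long rows with product=TR3, color=black: 650 + 65 + 462 = 1177.

1177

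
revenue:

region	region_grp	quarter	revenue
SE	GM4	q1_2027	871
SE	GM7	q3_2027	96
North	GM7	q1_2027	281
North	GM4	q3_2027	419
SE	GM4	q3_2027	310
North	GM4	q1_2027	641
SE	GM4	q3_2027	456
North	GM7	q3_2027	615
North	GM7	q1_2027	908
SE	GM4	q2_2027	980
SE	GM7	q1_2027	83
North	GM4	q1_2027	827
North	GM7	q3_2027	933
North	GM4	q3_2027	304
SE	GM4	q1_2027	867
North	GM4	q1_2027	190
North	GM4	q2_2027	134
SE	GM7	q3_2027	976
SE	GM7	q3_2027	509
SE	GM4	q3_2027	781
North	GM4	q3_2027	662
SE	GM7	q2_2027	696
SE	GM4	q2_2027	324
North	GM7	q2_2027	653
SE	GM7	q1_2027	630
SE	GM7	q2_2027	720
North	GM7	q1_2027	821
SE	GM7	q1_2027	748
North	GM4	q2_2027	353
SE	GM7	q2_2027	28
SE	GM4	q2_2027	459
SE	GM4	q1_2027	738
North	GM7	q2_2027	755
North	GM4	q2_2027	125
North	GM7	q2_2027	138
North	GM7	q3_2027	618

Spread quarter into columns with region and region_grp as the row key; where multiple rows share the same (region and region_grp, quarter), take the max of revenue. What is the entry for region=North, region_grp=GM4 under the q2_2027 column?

Rows with region=North, region_grp=GM4 and quarter=q2_2027: revenue values are 134, 353, 125.
max(134, 353, 125) = 353.

353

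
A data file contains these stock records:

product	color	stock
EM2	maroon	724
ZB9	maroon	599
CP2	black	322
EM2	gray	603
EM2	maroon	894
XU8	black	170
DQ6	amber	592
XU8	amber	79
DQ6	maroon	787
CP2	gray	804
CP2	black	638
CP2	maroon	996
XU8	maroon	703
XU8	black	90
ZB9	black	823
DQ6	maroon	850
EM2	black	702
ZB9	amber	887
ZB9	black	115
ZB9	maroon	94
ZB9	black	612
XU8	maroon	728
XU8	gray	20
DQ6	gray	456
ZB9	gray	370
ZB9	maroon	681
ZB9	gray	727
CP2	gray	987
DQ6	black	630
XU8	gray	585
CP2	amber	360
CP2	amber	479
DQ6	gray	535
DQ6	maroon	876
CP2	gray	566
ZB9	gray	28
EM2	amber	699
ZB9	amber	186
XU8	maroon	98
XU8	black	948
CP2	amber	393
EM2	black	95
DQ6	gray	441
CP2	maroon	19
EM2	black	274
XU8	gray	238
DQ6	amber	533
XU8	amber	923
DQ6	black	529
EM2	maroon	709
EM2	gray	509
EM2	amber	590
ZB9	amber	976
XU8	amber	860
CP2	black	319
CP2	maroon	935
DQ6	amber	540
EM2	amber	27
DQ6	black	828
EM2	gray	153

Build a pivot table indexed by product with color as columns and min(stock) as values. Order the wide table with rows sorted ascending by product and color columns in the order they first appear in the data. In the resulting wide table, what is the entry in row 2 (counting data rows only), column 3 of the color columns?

441

With rows sorted ascending by product, row 2 is product=DQ6. color columns in first-appearance order: maroon, black, gray, amber; column 3 is gray.
Long rows with product=DQ6, color=gray: min(456, 535, 441) = 441.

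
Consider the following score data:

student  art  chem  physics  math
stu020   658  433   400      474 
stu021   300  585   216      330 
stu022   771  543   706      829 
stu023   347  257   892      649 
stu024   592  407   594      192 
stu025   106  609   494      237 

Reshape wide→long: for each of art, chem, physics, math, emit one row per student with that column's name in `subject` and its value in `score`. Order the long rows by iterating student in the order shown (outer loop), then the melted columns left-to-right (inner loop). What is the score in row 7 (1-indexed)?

216

24 rows total (6 × 4). Row 7: index ⌊(7-1)/4⌋ = 1 into student → stu021; (7-1) mod 4 = 2 into the melted columns → physics.
So row 7 is (stu021, physics, 216); score = 216.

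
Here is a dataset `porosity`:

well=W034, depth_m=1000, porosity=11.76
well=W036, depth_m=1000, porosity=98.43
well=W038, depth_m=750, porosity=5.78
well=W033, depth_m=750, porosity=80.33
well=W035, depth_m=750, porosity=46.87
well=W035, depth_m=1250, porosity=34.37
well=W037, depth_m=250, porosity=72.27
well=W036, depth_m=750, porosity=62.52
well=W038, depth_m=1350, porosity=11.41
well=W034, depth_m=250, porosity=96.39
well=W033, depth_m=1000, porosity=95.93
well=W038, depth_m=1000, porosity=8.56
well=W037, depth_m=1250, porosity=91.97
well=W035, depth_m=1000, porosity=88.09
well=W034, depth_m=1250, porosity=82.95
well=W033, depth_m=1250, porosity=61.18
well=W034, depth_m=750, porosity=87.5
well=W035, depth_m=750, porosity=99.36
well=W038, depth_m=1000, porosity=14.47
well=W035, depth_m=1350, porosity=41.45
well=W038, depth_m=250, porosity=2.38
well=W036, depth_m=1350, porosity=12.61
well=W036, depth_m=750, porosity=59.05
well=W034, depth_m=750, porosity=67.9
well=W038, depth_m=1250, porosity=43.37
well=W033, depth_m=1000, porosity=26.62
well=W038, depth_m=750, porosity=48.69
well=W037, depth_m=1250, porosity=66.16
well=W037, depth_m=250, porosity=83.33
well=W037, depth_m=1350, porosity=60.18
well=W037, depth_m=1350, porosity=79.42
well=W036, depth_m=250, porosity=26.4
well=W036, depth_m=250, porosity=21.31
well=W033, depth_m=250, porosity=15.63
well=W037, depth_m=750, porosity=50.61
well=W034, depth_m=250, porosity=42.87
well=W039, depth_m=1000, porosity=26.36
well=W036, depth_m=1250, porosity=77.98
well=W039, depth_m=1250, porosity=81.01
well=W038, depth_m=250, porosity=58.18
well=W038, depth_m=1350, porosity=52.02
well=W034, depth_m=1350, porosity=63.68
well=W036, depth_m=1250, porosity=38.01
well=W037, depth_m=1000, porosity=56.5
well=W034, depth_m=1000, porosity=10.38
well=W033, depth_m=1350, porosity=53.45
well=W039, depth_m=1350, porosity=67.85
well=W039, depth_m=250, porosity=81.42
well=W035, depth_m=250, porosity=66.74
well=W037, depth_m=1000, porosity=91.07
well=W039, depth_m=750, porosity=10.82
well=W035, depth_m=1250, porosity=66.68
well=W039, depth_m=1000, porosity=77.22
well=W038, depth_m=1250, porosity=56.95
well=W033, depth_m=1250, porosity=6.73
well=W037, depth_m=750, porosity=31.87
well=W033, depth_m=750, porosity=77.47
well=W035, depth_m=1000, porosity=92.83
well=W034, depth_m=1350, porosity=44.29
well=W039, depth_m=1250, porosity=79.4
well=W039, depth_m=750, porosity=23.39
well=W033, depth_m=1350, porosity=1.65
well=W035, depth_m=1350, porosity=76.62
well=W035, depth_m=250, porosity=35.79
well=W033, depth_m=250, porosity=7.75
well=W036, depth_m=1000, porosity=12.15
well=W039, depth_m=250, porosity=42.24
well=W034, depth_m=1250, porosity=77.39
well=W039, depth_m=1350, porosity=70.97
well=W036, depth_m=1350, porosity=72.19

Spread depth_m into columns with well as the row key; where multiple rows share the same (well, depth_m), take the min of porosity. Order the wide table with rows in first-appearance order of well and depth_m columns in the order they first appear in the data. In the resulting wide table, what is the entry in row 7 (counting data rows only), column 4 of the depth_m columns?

42.24

With rows in first-appearance order of well, row 7 is well=W039. depth_m columns in first-appearance order: 1000, 750, 1250, 250, 1350; column 4 is 250.
Long rows with well=W039, depth_m=250: min(81.42, 42.24) = 42.24.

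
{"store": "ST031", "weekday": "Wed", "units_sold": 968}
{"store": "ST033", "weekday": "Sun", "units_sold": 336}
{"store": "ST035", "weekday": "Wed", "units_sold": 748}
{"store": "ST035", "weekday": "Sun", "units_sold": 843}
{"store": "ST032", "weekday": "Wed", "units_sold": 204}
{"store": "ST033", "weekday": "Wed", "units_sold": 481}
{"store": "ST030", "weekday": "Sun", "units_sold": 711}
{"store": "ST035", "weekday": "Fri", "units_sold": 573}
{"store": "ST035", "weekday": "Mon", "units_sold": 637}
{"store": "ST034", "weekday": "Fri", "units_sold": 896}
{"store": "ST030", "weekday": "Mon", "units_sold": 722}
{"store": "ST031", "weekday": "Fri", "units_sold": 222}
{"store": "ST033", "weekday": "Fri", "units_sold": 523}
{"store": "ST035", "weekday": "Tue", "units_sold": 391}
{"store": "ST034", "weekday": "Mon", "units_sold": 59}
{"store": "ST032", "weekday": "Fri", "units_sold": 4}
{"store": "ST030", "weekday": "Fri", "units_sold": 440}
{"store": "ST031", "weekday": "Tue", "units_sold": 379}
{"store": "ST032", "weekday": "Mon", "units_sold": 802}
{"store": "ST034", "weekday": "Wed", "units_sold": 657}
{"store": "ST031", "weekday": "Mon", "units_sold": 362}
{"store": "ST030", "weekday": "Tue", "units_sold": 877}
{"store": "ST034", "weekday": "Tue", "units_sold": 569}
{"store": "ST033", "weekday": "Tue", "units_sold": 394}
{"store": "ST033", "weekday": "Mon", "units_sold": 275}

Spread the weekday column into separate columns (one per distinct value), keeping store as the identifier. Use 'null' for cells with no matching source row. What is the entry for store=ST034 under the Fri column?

896

The long row with store=ST034, weekday=Fri has units_sold=896.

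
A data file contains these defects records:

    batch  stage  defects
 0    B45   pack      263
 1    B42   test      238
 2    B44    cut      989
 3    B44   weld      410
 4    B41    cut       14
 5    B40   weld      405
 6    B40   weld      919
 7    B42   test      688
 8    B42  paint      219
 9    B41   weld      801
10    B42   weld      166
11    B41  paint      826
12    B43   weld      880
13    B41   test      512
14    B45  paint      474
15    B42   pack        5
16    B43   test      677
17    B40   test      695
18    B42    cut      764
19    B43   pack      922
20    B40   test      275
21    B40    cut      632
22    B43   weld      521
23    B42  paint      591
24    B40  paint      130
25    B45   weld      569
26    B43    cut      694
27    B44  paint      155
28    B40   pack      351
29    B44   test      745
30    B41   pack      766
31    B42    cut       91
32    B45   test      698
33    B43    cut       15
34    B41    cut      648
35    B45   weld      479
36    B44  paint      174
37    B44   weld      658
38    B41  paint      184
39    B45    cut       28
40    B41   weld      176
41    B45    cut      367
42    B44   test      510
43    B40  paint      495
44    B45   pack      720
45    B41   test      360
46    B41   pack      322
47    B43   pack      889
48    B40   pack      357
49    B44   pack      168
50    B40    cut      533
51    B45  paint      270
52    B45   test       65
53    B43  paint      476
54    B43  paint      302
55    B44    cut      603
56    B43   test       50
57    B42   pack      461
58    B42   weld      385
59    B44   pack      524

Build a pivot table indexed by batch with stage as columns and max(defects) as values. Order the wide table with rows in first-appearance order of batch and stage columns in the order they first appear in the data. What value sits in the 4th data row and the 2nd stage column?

512

With rows in first-appearance order of batch, row 4 is batch=B41. stage columns in first-appearance order: pack, test, cut, weld, paint; column 2 is test.
Long rows with batch=B41, stage=test: max(512, 360) = 512.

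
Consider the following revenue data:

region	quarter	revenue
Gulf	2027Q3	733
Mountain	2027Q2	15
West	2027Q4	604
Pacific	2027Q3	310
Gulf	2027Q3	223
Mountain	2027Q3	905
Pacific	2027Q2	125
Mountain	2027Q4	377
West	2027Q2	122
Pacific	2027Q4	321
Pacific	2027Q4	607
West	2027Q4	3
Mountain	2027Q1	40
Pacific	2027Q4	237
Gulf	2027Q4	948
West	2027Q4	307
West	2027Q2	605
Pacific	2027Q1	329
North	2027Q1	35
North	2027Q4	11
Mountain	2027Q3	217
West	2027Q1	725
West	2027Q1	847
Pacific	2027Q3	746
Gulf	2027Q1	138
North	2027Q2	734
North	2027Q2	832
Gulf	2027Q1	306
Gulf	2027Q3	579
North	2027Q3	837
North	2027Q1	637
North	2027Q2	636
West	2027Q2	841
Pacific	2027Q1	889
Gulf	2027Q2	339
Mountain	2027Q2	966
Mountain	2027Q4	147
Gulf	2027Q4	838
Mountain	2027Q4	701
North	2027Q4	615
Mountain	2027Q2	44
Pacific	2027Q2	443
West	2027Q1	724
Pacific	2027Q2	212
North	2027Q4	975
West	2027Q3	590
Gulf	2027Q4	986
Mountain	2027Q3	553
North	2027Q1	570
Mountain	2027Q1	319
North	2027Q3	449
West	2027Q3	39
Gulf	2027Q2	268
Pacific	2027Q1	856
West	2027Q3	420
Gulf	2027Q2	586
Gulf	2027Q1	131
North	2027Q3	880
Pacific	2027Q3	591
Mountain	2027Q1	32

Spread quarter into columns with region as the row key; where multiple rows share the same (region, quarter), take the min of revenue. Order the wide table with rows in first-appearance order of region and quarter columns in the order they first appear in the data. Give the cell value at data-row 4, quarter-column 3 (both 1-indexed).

237

With rows in first-appearance order of region, row 4 is region=Pacific. quarter columns in first-appearance order: 2027Q3, 2027Q2, 2027Q4, 2027Q1; column 3 is 2027Q4.
Long rows with region=Pacific, quarter=2027Q4: min(321, 607, 237) = 237.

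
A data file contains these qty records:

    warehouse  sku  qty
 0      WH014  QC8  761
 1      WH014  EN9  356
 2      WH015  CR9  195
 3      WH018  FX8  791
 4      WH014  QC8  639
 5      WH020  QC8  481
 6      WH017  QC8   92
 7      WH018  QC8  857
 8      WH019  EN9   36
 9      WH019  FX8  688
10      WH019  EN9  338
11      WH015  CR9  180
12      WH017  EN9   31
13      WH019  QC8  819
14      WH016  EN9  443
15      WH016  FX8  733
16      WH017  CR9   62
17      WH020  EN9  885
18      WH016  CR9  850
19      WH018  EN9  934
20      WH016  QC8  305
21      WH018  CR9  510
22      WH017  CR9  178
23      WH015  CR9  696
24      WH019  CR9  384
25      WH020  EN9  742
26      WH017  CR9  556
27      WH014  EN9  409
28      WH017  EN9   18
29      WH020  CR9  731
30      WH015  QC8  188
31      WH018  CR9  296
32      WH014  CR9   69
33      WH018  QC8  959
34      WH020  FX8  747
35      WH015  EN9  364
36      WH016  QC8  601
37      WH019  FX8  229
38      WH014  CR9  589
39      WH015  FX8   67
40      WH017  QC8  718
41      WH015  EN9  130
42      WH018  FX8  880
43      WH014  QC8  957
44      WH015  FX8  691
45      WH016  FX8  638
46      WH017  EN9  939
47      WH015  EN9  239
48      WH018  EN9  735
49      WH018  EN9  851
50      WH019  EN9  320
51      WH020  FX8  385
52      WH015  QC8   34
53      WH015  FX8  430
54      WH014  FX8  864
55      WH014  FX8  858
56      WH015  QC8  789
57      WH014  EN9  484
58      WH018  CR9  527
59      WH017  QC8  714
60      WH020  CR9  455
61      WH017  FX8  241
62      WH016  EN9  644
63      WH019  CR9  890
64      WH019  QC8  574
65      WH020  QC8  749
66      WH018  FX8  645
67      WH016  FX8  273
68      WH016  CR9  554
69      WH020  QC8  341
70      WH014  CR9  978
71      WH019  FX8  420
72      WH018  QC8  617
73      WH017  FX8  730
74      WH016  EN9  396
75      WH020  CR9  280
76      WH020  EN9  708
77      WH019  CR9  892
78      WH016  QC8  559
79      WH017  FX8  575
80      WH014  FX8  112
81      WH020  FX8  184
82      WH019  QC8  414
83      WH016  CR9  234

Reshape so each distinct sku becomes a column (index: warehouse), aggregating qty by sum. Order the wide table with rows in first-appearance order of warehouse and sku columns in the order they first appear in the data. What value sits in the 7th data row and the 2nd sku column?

With rows in first-appearance order of warehouse, row 7 is warehouse=WH016. sku columns in first-appearance order: QC8, EN9, CR9, FX8; column 2 is EN9.
Long rows with warehouse=WH016, sku=EN9: 443 + 644 + 396 = 1483.

1483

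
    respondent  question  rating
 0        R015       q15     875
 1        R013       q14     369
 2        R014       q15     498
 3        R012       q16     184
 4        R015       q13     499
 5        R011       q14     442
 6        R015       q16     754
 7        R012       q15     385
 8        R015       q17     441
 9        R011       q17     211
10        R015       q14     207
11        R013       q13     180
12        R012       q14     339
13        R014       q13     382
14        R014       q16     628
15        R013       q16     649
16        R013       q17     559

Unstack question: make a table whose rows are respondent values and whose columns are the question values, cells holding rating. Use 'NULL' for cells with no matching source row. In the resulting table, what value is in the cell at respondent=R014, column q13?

The long row with respondent=R014, question=q13 has rating=382.

382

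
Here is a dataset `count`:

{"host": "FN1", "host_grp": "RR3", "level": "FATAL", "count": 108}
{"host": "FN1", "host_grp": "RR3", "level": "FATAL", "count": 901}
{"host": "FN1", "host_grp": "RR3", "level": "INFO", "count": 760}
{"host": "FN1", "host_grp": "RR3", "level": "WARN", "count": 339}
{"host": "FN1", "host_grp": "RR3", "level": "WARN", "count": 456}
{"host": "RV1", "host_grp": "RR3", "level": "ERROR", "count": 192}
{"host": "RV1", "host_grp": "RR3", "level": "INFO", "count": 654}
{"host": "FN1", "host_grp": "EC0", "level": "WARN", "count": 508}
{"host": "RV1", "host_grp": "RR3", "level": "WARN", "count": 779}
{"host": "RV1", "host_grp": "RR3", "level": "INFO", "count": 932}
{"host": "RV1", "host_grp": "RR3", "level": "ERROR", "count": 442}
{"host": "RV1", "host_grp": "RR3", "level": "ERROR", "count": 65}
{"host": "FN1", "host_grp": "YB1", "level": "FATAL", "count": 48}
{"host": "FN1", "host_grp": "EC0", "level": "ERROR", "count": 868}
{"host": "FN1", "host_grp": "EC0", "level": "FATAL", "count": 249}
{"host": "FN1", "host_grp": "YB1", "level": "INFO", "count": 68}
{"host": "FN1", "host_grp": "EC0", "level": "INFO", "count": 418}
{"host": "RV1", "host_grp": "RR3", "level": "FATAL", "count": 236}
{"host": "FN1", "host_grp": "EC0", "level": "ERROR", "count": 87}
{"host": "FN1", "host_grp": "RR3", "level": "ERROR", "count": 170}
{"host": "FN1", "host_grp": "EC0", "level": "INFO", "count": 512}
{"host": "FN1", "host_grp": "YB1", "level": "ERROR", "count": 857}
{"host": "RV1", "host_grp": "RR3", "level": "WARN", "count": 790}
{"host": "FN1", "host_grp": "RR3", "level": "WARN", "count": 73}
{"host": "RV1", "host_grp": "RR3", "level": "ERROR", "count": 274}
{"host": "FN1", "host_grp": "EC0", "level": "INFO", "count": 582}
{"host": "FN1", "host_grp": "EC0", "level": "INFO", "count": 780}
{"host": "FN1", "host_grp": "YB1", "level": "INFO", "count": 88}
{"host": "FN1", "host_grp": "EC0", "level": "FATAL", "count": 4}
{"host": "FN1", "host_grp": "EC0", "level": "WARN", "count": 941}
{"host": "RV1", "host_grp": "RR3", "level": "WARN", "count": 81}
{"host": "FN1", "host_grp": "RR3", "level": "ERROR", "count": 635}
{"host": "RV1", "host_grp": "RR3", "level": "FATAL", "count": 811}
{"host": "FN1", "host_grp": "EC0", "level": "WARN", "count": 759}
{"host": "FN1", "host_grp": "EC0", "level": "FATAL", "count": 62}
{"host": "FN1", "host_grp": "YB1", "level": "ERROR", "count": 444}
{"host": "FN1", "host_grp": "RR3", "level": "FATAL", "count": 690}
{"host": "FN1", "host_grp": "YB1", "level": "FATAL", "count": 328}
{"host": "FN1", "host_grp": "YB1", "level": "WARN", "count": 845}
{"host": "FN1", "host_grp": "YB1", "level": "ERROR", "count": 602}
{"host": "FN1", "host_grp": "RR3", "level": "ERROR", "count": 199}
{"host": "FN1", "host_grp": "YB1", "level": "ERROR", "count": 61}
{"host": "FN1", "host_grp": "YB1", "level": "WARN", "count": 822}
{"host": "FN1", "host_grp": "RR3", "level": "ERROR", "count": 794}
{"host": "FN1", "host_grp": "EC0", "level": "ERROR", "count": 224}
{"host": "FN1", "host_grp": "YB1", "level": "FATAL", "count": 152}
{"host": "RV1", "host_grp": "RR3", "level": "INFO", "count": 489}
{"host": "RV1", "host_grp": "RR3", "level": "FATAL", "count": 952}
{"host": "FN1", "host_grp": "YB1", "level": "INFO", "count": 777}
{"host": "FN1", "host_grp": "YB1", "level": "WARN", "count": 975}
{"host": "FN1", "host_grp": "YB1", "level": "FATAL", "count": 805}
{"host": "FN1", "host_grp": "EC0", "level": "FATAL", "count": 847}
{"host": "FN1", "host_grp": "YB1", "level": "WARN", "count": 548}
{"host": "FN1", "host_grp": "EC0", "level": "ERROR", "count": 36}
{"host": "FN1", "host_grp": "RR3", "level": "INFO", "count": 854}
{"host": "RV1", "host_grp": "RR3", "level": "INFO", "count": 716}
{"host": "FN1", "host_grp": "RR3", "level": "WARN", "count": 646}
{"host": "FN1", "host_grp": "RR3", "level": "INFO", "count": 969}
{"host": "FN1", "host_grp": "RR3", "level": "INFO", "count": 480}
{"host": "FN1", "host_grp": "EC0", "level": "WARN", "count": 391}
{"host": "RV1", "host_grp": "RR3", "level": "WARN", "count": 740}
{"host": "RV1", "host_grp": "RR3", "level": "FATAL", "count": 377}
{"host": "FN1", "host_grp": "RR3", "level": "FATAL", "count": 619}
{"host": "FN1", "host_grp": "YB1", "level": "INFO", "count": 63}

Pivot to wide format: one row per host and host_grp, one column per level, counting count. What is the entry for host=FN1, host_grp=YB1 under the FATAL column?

Rows with host=FN1, host_grp=YB1 and level=FATAL: count values are 48, 328, 152, 805.
4 rows match — count = 4.

4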